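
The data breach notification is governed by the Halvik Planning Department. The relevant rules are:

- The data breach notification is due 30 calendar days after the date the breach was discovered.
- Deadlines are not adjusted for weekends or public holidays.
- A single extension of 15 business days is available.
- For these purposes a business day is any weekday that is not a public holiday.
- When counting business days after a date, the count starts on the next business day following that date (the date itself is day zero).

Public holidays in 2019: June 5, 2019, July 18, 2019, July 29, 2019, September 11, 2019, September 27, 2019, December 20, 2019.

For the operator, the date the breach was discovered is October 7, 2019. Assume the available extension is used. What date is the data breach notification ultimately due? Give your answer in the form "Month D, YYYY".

From October 7, 2019, 30 calendar days later is November 6, 2019.
November 6, 2019 falls on a Wednesday. The rules make no weekend/holiday allowance, so it remains November 6, 2019.
The 15-business-day extension runs from November 6, 2019 to November 27, 2019.
November 27, 2019 falls on a Wednesday. The rules make no weekend/holiday allowance, so it remains November 27, 2019.
So the filing is due November 27, 2019.

November 27, 2019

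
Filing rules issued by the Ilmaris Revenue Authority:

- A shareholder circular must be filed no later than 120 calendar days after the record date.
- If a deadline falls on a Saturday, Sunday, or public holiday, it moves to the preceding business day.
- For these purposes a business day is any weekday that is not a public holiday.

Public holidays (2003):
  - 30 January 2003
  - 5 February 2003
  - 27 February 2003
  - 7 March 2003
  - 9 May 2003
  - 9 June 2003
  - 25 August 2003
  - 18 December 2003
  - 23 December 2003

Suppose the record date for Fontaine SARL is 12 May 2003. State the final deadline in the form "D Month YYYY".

9 September 2003

Trigger date 12 May 2003 + 120 calendar days = 9 September 2003.
9 September 2003 is a Tuesday and not a listed holiday, so it stands.
Deadline: 9 September 2003.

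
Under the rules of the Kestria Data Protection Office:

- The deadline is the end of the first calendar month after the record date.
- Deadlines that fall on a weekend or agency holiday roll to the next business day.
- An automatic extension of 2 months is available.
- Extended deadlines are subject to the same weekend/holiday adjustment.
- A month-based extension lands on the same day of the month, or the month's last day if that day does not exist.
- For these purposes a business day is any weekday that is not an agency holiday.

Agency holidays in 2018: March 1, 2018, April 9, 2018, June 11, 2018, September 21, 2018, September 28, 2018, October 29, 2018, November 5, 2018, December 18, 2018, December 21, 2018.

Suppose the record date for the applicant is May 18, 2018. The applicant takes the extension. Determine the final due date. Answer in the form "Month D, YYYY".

1 month after May 18, 2018 falls in June 2018; the last day of that month is June 30, 2018.
June 30, 2018 is a Saturday, so it moves to the next business day, July 2, 2018 (Monday).
The 2 months extension carries July 2, 2018 to September 2, 2018.
Because September 2, 2018 is a Sunday, the deadline becomes September 3, 2018 (Monday).
So the filing is due September 3, 2018.

September 3, 2018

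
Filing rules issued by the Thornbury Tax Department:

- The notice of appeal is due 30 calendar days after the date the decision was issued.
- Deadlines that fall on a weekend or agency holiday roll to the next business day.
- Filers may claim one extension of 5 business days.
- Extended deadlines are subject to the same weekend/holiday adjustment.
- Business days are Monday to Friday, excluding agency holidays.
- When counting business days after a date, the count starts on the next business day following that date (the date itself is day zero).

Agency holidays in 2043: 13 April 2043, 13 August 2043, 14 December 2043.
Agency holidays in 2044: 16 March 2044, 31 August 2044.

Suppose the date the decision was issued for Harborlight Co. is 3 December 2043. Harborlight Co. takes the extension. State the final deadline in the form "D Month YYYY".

From 3 December 2043, 30 calendar days later is 2 January 2044.
2 January 2044 is a Saturday; the next business day is 4 January 2044 (Monday).
Applying the 5-business-day extension: 5 business days after 4 January 2044 is 11 January 2044.
11 January 2044 is a Monday and not a listed holiday, so it stands.
Deadline: 11 January 2044.

11 January 2044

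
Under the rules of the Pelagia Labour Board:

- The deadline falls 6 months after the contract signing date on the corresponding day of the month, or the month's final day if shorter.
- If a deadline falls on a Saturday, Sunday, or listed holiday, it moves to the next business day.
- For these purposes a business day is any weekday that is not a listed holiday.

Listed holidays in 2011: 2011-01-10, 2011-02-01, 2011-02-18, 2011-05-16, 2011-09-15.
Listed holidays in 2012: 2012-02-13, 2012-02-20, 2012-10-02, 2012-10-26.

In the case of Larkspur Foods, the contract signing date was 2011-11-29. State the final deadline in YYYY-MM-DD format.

2012-05-29

6 months after 2011-11-29, on the same day of the month, is 2012-05-29.
2012-05-29 falls on a Tuesday, which is a business day, so no adjustment is needed.
So the filing is due 2012-05-29.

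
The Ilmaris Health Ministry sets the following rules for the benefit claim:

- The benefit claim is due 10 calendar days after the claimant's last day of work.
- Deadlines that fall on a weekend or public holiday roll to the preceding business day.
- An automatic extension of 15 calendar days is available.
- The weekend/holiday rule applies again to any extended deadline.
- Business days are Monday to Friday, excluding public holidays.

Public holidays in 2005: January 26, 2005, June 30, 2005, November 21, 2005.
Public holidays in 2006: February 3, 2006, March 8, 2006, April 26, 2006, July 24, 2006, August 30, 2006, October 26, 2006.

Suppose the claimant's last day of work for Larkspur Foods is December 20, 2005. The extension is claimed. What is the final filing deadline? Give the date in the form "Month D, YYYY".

Trigger date December 20, 2005 + 10 calendar days = December 30, 2005.
December 30, 2005 (Friday) is already a business day.
The 15-calendar-day extension moves the deadline from December 30, 2005 to January 14, 2006.
January 14, 2006 is a Saturday; the preceding business day is January 13, 2006 (Friday).
So the filing is due January 13, 2006.

January 13, 2006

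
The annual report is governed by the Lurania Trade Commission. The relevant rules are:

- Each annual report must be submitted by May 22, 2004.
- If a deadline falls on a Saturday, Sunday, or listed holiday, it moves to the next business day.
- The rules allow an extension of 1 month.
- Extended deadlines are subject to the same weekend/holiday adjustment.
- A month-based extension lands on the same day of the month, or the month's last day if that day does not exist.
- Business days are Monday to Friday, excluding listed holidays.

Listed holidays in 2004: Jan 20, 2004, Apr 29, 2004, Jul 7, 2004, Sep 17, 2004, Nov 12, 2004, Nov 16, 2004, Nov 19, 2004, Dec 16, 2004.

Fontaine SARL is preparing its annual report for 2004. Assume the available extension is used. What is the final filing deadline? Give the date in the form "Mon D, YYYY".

Jun 24, 2004

The stated deadline is May 22, 2004.
May 22, 2004 falls on a Saturday. Rolling to the next business day gives May 24, 2004, a Monday.
Applying the 1 month extension: 1 month after May 24, 2004 is Jun 24, 2004.
Jun 24, 2004 falls on a Thursday, which is a business day, so no adjustment is needed.
So the filing is due Jun 24, 2004.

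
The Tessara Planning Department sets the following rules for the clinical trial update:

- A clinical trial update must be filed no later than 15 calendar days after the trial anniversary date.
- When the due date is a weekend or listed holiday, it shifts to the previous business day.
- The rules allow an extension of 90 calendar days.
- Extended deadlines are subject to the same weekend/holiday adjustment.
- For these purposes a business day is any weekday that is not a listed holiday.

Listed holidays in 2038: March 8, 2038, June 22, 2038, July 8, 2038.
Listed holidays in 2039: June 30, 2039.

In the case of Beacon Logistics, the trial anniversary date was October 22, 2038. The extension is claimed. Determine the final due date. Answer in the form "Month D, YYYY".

February 3, 2039

From October 22, 2038, 15 calendar days later is November 6, 2038.
November 6, 2038 falls on a Saturday. Rolling to the preceding business day gives November 5, 2038, a Friday.
Applying the 90-calendar-day extension: November 5, 2038 + 90 days = February 3, 2039.
February 3, 2039 falls on a Thursday, which is a business day, so no adjustment is needed.
Deadline: February 3, 2039.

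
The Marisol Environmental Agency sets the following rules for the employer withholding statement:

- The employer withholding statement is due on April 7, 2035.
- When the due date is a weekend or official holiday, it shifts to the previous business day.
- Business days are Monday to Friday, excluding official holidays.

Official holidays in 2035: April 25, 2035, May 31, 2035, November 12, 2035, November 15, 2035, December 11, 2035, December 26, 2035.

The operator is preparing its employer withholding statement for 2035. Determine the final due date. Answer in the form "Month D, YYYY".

The stated deadline is April 7, 2035.
Because April 7, 2035 is a Saturday, the deadline becomes April 6, 2035 (Friday).
Deadline: April 6, 2035.

April 6, 2035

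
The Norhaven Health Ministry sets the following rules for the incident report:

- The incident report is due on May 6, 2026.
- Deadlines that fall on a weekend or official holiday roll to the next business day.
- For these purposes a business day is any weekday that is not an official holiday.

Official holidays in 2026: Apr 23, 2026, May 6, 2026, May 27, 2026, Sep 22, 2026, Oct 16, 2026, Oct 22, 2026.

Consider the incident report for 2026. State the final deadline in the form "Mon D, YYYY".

Start from the fixed due date, May 6, 2026.
May 6, 2026 falls on a listed holiday. Rolling to the next business day gives May 7, 2026, a Thursday.
Final deadline: May 7, 2026.

May 7, 2026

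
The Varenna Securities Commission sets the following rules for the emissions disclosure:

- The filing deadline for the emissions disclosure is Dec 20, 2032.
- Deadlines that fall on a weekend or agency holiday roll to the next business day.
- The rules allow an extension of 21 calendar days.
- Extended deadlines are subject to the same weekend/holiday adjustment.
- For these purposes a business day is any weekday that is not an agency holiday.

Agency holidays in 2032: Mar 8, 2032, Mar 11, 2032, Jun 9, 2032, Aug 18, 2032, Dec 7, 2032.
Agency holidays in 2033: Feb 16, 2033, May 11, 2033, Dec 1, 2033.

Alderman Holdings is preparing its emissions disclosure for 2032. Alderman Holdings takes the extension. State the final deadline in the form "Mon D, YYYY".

Jan 10, 2033

The stated deadline is Dec 20, 2032.
Dec 20, 2032 (Monday) is already a business day.
Applying the 21-calendar-day extension: Dec 20, 2032 + 21 days = Jan 10, 2033.
Jan 10, 2033 falls on a Monday, which is a business day, so no adjustment is needed.
The final due date is Jan 10, 2033.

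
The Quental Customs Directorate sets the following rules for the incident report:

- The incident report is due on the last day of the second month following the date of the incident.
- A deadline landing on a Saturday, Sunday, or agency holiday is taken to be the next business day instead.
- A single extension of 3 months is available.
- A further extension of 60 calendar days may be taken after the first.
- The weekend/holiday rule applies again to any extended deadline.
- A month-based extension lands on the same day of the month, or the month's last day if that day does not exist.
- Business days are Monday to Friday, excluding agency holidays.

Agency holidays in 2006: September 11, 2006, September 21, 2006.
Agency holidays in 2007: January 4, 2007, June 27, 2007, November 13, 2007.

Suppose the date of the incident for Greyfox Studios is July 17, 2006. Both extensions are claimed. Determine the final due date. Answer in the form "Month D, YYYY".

The second month after July 17, 2006 is September 2006, whose last day is September 30, 2006.
September 30, 2006 falls on a Saturday. Rolling to the next business day gives October 2, 2006, a Monday.
The 3 months extension carries October 2, 2006 to January 2, 2007.
January 2, 2007 is a Tuesday and not a listed holiday, so it stands.
The 60-calendar-day extension moves the deadline from January 2, 2007 to March 3, 2007.
March 3, 2007 is a Saturday, so it moves to the next business day, March 5, 2007 (Monday).
Final deadline: March 5, 2007.

March 5, 2007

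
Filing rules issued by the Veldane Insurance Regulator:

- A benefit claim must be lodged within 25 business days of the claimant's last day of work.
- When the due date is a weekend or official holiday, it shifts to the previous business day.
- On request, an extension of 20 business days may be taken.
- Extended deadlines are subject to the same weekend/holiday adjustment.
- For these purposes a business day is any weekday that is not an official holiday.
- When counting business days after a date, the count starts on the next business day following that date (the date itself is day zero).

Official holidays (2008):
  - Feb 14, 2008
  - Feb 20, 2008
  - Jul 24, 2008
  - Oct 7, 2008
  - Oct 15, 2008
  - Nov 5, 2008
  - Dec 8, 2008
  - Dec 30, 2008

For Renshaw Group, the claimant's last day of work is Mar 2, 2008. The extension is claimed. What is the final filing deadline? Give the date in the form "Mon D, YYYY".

May 2, 2008

25 business days after Mar 2, 2008, excluding weekends and holidays, is Apr 4, 2008.
Apr 4, 2008 is a Friday and not a listed holiday, so it stands.
Applying the 20-business-day extension: 20 business days after Apr 4, 2008 is May 2, 2008.
Since May 2, 2008 is a Friday and not a holiday, the date is unchanged.
So the filing is due May 2, 2008.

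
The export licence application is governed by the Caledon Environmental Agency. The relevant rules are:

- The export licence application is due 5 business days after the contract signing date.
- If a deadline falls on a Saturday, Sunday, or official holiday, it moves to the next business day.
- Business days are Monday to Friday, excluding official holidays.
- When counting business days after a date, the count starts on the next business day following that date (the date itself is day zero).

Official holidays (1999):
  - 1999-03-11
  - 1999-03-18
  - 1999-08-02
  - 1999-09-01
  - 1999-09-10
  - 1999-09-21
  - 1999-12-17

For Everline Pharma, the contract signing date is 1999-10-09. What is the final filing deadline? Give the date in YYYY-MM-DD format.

1999-10-15

Counting 5 business days after 1999-10-09 (skipping weekends and listed holidays) reaches 1999-10-15.
Since 1999-10-15 is a Friday and not a holiday, the date is unchanged.
Deadline: 1999-10-15.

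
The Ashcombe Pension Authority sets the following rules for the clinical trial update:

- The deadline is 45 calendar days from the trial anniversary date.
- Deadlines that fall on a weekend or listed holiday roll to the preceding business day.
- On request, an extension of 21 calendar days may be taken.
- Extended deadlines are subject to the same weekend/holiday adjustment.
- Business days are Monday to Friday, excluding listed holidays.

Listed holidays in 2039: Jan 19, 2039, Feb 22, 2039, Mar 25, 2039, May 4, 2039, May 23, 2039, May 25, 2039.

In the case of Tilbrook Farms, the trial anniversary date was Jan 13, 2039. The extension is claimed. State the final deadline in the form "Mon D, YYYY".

45 calendar days after Jan 13, 2039 is Feb 27, 2039.
Feb 27, 2039 is a Sunday, so it moves to the preceding business day, Feb 25, 2039 (Friday).
The 21-calendar-day extension moves the deadline from Feb 25, 2039 to Mar 18, 2039.
Mar 18, 2039 is a Friday and not a listed holiday, so it stands.
Deadline: Mar 18, 2039.

Mar 18, 2039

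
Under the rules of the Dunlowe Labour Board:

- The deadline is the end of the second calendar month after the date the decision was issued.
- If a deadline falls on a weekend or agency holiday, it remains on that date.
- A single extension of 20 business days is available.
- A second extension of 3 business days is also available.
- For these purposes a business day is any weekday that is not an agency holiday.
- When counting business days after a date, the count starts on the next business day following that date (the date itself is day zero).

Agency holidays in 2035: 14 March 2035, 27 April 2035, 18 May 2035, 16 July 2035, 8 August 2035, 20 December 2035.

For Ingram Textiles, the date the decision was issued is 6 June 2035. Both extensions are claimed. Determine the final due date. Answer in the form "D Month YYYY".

2 months after 6 June 2035 falls in August 2035; the last day of that month is 31 August 2035.
31 August 2035 is a Friday; no weekend or holiday adjustment applies.
The 20-business-day extension runs from 31 August 2035 to 28 September 2035.
No adjustment is made for weekends or holidays, so 28 September 2035 stands.
The 3-business-day extension runs from 28 September 2035 to 3 October 2035.
3 October 2035 falls on a Wednesday. The rules make no weekend/holiday allowance, so it remains 3 October 2035.
Final deadline: 3 October 2035.

3 October 2035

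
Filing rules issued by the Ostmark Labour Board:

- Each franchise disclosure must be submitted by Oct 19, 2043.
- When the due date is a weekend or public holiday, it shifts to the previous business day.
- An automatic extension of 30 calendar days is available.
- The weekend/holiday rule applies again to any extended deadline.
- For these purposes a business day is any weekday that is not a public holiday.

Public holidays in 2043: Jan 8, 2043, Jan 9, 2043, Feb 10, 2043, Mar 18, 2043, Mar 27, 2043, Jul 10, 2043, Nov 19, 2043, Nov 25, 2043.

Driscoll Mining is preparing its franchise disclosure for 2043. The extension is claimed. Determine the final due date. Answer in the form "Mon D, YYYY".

The statutory due date is Oct 19, 2043.
Oct 19, 2043 (Monday) is already a business day.
The 30-calendar-day extension moves the deadline from Oct 19, 2043 to Nov 18, 2043.
Nov 18, 2043 falls on a Wednesday, which is a business day, so no adjustment is needed.
Deadline: Nov 18, 2043.

Nov 18, 2043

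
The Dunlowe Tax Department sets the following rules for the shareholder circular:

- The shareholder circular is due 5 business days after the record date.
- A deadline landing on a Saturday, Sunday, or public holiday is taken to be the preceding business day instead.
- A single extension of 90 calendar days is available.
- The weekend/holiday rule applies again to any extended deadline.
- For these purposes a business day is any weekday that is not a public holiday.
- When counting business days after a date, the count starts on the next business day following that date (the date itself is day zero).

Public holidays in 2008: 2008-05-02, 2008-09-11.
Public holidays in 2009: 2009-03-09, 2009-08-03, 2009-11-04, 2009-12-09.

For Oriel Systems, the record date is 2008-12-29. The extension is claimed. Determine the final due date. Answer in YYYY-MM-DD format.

Starting the day after 2008-12-29 and counting 5 business days lands on 2009-01-05.
2009-01-05 is a Monday and not a listed holiday, so it stands.
With the 90-day extension, 2009-01-05 becomes 2009-04-05.
2009-04-05 is a Sunday; the preceding business day is 2009-04-03 (Friday).
So the filing is due 2009-04-03.

2009-04-03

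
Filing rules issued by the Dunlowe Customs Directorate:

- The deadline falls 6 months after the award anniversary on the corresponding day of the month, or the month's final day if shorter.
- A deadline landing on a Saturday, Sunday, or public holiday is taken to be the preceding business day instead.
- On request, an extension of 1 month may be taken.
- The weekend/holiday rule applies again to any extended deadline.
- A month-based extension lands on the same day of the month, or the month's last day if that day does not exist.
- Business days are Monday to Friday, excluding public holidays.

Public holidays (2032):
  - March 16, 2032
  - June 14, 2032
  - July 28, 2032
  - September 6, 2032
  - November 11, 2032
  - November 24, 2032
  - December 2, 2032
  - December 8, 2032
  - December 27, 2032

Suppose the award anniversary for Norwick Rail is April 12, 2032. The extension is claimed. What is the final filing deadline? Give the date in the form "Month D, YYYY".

November 12, 2032

6 months from April 12, 2032 is October 12, 2032.
October 12, 2032 falls on a Tuesday, which is a business day, so no adjustment is needed.
Add 1 month to October 12, 2032: November 12, 2032.
November 12, 2032 (Friday) is already a business day.
So the filing is due November 12, 2032.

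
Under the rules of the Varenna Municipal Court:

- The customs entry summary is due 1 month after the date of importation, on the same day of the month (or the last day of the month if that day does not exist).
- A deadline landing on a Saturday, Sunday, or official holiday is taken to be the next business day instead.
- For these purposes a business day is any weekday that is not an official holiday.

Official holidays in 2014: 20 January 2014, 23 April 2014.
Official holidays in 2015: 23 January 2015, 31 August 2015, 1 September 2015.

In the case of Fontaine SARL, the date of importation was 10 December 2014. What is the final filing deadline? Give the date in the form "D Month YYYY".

12 January 2015

Moving 1 month forward from 10 December 2014 on the corresponding day gives 10 January 2015.
Because 10 January 2015 is a Saturday, the deadline becomes 12 January 2015 (Monday).
So the filing is due 12 January 2015.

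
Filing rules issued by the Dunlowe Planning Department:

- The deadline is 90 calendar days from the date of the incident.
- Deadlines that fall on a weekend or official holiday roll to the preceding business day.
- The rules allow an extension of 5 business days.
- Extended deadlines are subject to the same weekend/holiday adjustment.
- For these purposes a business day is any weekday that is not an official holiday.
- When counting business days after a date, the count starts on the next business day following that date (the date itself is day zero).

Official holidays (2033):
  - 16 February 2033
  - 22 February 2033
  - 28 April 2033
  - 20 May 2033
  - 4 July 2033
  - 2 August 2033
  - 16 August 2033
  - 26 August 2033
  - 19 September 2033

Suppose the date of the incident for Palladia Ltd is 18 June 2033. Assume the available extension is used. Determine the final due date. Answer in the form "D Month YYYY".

26 September 2033

From 18 June 2033, 90 calendar days later is 16 September 2033.
16 September 2033 is a Friday and not a listed holiday, so it stands.
Applying the 5-business-day extension: 5 business days after 16 September 2033 is 26 September 2033.
26 September 2033 is a Monday and not a listed holiday, so it stands.
Deadline: 26 September 2033.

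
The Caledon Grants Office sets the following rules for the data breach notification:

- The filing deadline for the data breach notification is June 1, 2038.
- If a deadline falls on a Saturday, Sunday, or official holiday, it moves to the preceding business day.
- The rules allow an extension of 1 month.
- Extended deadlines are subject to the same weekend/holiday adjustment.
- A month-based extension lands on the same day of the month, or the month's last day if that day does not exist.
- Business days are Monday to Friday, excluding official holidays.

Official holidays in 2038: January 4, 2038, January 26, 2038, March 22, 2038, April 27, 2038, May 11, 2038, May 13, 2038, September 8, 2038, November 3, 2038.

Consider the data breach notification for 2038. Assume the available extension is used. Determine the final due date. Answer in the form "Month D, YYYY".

July 1, 2038

The statutory due date is June 1, 2038.
June 1, 2038 falls on a Tuesday, which is a business day, so no adjustment is needed.
Add 1 month to June 1, 2038: July 1, 2038.
Since July 1, 2038 is a Thursday and not a holiday, the date is unchanged.
The final due date is July 1, 2038.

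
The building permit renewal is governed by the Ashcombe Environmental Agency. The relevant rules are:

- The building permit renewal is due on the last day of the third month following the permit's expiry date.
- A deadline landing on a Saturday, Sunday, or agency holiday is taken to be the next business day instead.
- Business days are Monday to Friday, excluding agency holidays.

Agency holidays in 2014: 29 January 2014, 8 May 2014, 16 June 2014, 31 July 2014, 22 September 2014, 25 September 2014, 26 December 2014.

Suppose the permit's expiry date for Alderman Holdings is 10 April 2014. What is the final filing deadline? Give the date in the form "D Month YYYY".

3 months after 10 April 2014 falls in July 2014; the last day of that month is 31 July 2014.
31 July 2014 is a listed holiday, so it moves to the next business day, 1 August 2014 (Friday).
So the filing is due 1 August 2014.

1 August 2014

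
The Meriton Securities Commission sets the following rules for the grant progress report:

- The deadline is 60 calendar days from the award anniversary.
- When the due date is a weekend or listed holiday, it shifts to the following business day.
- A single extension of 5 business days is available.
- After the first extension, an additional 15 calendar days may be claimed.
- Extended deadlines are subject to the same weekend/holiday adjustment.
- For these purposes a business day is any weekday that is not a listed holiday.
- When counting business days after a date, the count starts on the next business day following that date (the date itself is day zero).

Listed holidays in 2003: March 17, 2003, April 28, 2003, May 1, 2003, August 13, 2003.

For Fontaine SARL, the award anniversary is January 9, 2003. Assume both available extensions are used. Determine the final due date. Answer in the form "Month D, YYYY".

April 2, 2003

Adding 60 calendar days to January 9, 2003 gives March 10, 2003.
March 10, 2003 is a Monday and not a listed holiday, so it stands.
Applying the 5-business-day extension: 5 business days after March 10, 2003 is March 18, 2003.
March 18, 2003 is a Tuesday and not a listed holiday, so it stands.
Add the 15 calendar-day extension to March 18, 2003: April 2, 2003.
April 2, 2003 falls on a Wednesday, which is a business day, so no adjustment is needed.
The final due date is April 2, 2003.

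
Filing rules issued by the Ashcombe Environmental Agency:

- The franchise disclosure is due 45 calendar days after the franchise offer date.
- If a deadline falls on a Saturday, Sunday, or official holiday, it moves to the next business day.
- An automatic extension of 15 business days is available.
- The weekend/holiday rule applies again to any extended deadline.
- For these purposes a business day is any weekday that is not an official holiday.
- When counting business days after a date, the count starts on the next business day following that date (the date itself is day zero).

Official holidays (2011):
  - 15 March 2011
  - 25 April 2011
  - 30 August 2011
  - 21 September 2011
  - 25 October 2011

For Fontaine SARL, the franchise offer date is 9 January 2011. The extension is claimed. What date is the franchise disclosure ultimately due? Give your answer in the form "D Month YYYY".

17 March 2011

45 calendar days after 9 January 2011 is 23 February 2011.
23 February 2011 falls on a Wednesday, which is a business day, so no adjustment is needed.
The 15-business-day extension runs from 23 February 2011 to 17 March 2011.
Since 17 March 2011 is a Thursday and not a holiday, the date is unchanged.
Deadline: 17 March 2011.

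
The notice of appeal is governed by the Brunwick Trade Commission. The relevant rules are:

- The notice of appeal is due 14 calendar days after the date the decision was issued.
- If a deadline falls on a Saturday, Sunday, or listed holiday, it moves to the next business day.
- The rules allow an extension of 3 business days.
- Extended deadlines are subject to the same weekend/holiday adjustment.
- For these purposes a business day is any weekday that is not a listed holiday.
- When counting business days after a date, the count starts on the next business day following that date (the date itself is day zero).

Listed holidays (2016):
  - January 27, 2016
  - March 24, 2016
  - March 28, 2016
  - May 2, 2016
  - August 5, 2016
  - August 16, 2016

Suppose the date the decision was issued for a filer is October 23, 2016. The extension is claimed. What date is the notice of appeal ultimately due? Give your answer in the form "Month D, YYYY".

From October 23, 2016, 14 calendar days later is November 6, 2016.
November 6, 2016 is a Sunday, so it moves to the next business day, November 7, 2016 (Monday).
The 3-business-day extension runs from November 7, 2016 to November 10, 2016.
November 10, 2016 (Thursday) is already a business day.
The final due date is November 10, 2016.

November 10, 2016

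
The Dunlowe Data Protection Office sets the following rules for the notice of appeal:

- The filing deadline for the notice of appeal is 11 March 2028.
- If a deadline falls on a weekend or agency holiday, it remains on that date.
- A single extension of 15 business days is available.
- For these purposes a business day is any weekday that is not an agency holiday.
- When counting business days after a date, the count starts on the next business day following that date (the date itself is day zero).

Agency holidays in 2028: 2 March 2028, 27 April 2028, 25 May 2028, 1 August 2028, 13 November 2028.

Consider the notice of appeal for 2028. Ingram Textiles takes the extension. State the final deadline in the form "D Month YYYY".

The stated deadline is 11 March 2028.
11 March 2028 falls on a Saturday. The rules make no weekend/holiday allowance, so it remains 11 March 2028.
Counting 15 further business days from 11 March 2028 reaches 31 March 2028.
31 March 2028 is a Friday; no weekend or holiday adjustment applies.
The final due date is 31 March 2028.

31 March 2028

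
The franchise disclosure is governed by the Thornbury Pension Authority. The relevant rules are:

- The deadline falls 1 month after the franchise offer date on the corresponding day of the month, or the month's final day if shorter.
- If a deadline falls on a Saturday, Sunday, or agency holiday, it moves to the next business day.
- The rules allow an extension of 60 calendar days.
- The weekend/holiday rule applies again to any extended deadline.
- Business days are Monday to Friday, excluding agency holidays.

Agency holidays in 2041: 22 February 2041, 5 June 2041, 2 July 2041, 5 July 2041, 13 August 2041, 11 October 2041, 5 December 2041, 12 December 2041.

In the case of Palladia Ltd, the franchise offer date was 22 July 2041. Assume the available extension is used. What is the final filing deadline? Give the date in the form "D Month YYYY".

21 October 2041

1 month from 22 July 2041 is 22 August 2041.
22 August 2041 falls on a Thursday, which is a business day, so no adjustment is needed.
Add the 60 calendar-day extension to 22 August 2041: 21 October 2041.
21 October 2041 falls on a Monday, which is a business day, so no adjustment is needed.
Final deadline: 21 October 2041.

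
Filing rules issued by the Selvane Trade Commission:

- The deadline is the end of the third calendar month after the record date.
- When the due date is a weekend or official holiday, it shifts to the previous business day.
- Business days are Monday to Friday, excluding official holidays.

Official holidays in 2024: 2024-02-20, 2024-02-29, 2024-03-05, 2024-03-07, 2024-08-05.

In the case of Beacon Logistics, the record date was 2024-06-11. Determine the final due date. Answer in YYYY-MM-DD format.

2024-09-30

The third month after 2024-06-11 is September 2024, whose last day is 2024-09-30.
2024-09-30 is a Monday and not a listed holiday, so it stands.
Deadline: 2024-09-30.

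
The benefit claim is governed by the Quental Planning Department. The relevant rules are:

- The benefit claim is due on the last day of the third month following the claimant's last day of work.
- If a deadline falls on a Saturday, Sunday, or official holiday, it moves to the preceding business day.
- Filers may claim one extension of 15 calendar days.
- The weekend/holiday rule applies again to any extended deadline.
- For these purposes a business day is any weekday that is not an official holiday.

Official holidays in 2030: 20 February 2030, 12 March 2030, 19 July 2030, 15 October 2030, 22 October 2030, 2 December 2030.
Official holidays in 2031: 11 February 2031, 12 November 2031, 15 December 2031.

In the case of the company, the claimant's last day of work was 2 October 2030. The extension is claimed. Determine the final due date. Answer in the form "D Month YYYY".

The third month after 2 October 2030 is January 2031, whose last day is 31 January 2031.
Since 31 January 2031 is a Friday and not a holiday, the date is unchanged.
With the 15-day extension, 31 January 2031 becomes 15 February 2031.
15 February 2031 falls on a Saturday. Rolling to the preceding business day gives 14 February 2031, a Friday.
So the filing is due 14 February 2031.

14 February 2031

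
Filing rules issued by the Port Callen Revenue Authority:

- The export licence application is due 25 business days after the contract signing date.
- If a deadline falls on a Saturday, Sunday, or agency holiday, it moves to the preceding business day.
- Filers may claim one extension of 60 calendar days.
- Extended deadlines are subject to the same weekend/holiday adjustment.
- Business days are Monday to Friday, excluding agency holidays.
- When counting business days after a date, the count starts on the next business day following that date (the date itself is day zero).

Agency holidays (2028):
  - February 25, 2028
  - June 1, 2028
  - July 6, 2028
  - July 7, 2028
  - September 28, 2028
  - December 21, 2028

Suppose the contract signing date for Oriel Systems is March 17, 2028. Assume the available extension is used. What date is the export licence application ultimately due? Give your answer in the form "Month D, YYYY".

June 20, 2028

Starting the day after March 17, 2028 and counting 25 business days lands on April 21, 2028.
April 21, 2028 falls on a Friday, which is a business day, so no adjustment is needed.
Applying the 60-calendar-day extension: April 21, 2028 + 60 days = June 20, 2028.
Since June 20, 2028 is a Tuesday and not a holiday, the date is unchanged.
So the filing is due June 20, 2028.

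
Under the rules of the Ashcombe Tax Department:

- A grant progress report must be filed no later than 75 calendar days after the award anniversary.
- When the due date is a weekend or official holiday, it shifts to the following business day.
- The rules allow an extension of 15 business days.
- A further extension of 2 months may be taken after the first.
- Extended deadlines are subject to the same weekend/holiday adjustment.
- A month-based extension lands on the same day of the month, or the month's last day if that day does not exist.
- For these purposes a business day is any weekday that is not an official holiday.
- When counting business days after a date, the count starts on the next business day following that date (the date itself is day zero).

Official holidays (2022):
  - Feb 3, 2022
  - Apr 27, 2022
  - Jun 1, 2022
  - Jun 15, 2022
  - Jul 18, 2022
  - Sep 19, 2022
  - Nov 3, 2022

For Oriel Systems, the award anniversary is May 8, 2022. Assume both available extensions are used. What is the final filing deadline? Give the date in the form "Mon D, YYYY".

Oct 12, 2022

75 calendar days after May 8, 2022 is Jul 22, 2022.
Jul 22, 2022 falls on a Friday, which is a business day, so no adjustment is needed.
Counting 15 further business days from Jul 22, 2022 reaches Aug 12, 2022.
Aug 12, 2022 is a Friday and not a listed holiday, so it stands.
Applying the 2 months extension: 2 months after Aug 12, 2022 is Oct 12, 2022.
Oct 12, 2022 falls on a Wednesday, which is a business day, so no adjustment is needed.
The final due date is Oct 12, 2022.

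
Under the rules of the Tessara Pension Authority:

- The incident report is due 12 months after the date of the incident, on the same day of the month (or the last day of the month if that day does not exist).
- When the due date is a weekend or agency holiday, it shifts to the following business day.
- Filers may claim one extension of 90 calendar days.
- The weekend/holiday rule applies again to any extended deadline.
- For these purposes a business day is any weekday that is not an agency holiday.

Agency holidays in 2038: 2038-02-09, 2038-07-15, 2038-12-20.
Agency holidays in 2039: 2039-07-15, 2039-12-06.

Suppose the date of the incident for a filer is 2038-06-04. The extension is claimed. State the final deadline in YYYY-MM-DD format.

2039-09-05

12 months after 2038-06-04, on the same day of the month, is 2039-06-04.
Because 2039-06-04 is a Saturday, the deadline becomes 2039-06-06 (Monday).
Applying the 90-calendar-day extension: 2039-06-06 + 90 days = 2039-09-04.
Because 2039-09-04 is a Sunday, the deadline becomes 2039-09-05 (Monday).
The final due date is 2039-09-05.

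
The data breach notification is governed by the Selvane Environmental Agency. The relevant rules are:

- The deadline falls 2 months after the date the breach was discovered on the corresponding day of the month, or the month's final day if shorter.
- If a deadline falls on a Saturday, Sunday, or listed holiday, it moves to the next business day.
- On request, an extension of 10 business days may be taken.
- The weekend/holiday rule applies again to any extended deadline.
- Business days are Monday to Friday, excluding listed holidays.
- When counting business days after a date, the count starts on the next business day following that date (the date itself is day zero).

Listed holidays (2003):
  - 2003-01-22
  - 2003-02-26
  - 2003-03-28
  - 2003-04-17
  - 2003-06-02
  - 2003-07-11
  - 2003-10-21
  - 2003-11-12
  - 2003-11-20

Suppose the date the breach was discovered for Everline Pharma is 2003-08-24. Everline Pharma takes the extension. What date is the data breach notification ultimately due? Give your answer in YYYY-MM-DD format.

2003-11-07

2 months from 2003-08-24 is 2003-10-24.
Since 2003-10-24 is a Friday and not a holiday, the date is unchanged.
Counting 10 further business days from 2003-10-24 reaches 2003-11-07.
2003-11-07 is a Friday and not a listed holiday, so it stands.
Deadline: 2003-11-07.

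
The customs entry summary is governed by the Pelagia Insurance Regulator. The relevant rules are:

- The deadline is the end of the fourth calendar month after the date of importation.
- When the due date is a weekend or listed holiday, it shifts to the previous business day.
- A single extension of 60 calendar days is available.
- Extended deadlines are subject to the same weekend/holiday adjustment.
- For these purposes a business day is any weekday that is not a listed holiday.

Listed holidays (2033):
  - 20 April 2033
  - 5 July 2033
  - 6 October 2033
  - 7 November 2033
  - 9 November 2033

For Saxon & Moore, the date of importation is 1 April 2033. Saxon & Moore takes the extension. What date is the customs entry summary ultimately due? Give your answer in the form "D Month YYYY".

4 months after 1 April 2033 falls in August 2033; the last day of that month is 31 August 2033.
31 August 2033 falls on a Wednesday, which is a business day, so no adjustment is needed.
With the 60-day extension, 31 August 2033 becomes 30 October 2033.
30 October 2033 is a Sunday; the preceding business day is 28 October 2033 (Friday).
So the filing is due 28 October 2033.

28 October 2033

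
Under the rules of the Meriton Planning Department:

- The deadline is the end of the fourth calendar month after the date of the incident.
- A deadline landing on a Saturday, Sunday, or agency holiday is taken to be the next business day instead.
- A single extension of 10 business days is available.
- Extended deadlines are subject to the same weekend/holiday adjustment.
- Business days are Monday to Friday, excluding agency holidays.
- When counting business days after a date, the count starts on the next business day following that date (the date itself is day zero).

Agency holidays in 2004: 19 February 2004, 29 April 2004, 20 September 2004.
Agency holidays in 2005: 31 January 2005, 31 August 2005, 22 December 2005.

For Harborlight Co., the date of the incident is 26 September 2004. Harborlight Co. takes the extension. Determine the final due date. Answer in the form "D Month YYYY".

15 February 2005

The fourth month after 26 September 2004 is January 2005, whose last day is 31 January 2005.
31 January 2005 is a listed holiday, so it moves to the next business day, 1 February 2005 (Tuesday).
Counting 10 further business days from 1 February 2005 reaches 15 February 2005.
15 February 2005 falls on a Tuesday, which is a business day, so no adjustment is needed.
So the filing is due 15 February 2005.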